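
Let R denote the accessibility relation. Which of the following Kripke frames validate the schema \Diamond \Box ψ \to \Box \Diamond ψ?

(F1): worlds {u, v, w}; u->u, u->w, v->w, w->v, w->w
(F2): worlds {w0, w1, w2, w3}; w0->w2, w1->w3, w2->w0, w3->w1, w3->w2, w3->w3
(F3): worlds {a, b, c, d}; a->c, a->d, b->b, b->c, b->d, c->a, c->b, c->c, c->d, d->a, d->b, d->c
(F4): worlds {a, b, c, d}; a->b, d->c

(F1), (F3)

The schema corresponds to convergence: \forall x \forall y \forall z (Rxy \wedge Rxz \to \exists w (Ryw \wedge Rzw)).
(F1): satisfies the condition.
(F2): fails — Rw3w1 and Rw3w2 but w1 and w2 have no common successor.
(F3): satisfies the condition.
(F4): fails — Rab and Rab but b and b have no common successor.
Valid on: (F1), (F3).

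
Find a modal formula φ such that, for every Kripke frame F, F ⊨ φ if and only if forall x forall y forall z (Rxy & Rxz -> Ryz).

◇p → □◇p

A defining formula is ◇p → □◇p (the 5 axiom).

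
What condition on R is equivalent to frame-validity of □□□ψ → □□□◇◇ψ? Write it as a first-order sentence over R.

∀x ∀z (xR³z → ∃w (xR³w ∧ zR²w))

This is a Sahlqvist (Geach-type) schema ◇^0□^3ψ → □^3◇^2ψ.
Minimal-valuation argument: fix x; take any y with xR^0y and any z with xR^3z. Set V(ψ) to the set of worlds R-reachable from y in exactly 3 steps. Then □^3ψ holds at y, so the antecedent holds at x; validity forces ◇^2ψ at z, giving a w with zR^2w and yR^3w.
First-order correspondent: ∀x ∀z (xR³z → ∃w (xR³w ∧ zR²w)).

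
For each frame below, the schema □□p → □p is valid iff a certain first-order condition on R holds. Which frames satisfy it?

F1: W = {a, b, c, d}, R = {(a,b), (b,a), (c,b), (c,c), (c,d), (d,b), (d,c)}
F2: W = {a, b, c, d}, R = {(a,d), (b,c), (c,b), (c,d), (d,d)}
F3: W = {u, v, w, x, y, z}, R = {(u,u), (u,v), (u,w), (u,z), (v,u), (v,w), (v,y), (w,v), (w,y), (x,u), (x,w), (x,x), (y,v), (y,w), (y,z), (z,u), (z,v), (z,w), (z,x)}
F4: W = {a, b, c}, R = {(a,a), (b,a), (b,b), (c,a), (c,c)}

Frame correspondent (Sahlqvist): ∀x ∀y (Rxy → ∃z (Rxz ∧ Rzy)) — i.e. density.
F1: fails — Rab but no z with Raz and Rzb.
F2: fails — Rbc but no z with Rbz and Rzc.
F3: fails — Ryz but no t with Ryt and Rtz.
F4: ✓.
Valid on: F4.

F4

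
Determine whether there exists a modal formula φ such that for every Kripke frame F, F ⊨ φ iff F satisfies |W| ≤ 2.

Modal frame validity is preserved under disjoint unions.
Any modal formula valid on each of 3 disjoint one-world frames is valid on their disjoint union (validity is preserved under disjoint unions). Each one-world frame has |W|=1≤2, but the union has |W|=3.
So the class is not modally definable.

No — not modally definable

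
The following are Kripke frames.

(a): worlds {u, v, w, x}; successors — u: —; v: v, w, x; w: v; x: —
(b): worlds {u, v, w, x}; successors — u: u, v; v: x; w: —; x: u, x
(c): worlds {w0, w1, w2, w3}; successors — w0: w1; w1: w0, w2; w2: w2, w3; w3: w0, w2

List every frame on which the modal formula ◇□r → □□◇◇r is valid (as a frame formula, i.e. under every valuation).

The schema corresponds to a generalized confluence (Geach) condition: ∀x ∀y ∀z ((xRy ∧ xR²z) → ∃w (yRw ∧ zR²w)).
(a): fails — vRv, vR²x but no t with vRt and xR²t.
(b): condition met.
(c): fails — w1Rw0, w1R²w2 but no w with w0Rw and w2R²w.
Valid on: (b).

(b)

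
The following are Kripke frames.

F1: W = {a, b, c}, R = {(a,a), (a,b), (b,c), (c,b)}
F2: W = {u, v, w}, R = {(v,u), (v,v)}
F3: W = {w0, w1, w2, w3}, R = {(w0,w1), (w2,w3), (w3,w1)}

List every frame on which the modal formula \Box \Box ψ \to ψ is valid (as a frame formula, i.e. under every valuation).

Frame correspondent (Sahlqvist): \forall x \exists w (x R^2 w \wedge x = w) — i.e. a generalized confluence (Geach) condition.
F1: condition met.
F2: fails — at u but no t with uR²t and u=t.
F3: fails — at w0 but no w with w0R²w and w0=w.
Valid on: F1.

F1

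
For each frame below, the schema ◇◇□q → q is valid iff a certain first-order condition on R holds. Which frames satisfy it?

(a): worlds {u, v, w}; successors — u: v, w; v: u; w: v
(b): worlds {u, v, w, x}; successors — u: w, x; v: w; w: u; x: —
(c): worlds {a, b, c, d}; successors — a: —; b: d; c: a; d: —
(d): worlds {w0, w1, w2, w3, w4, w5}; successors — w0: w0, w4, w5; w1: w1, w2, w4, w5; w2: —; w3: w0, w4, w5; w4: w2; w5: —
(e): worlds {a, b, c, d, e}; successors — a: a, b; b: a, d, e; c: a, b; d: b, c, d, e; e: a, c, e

This is the axiom for a generalized confluence (Geach) condition; its first-order frame correspondent is ∀x ∀y (xR²y → ∃w (yRw ∧ x = w)).
(a): fails — uR²u but no t with uRt and u=t.
(b): fails — uR²u but no t with uRt and u=t.
(c): holds.
(d): fails — w0R²w2 but no w with w2Rw and w0=w.
(e): fails — aR²d but no w with dRw and a=w.
Valid on: (c).

(c)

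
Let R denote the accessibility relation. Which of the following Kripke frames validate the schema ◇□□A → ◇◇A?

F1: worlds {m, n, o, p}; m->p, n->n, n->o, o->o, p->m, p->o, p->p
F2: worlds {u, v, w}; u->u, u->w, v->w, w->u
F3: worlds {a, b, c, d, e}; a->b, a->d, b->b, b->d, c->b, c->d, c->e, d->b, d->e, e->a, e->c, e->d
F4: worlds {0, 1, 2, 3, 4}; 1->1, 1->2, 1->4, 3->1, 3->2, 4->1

F1, F2, F3

This is the axiom for a generalized confluence (Geach) condition; its first-order frame correspondent is ∀x ∀y (xRy → ∃w (yR²w ∧ xR²w)).
F1: condition met.
F2: condition met.
F3: condition met.
F4: fails — 1R2 but no w with 2R²w and 1R²w.
Valid on: F1, F2, F3.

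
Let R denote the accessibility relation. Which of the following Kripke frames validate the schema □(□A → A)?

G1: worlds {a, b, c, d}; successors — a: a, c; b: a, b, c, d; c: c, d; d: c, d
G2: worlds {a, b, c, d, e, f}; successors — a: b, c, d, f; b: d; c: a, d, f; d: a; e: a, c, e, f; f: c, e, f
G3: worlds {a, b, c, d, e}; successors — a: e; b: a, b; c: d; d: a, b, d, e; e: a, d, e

Frame correspondent (Sahlqvist): ∀x ∀y (Rxy → Ryy) — i.e. shift-reflexivity.
G1: ✓.
G2: fails — Rcd but not Rdd.
G3: fails — Rea but not Raa.

G1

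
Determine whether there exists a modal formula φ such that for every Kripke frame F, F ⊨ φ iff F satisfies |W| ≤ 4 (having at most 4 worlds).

Modal frame validity is preserved under disjoint unions.
Any modal formula valid on each of 5 disjoint one-world frames is valid on their disjoint union (validity is preserved under disjoint unions). Each one-world frame has |W|=1≤4, but the union has |W|=5.
Hence having at most 4 worlds is not modally definable.

No — not modally definable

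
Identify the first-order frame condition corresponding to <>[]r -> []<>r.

convergence: forall x forall y forall z (Rxy & Rxz -> exists w (Ryw & Rzw))

This is the .2 axiom.
It corresponds to convergence: forall x forall y forall z (Rxy & Rxz -> exists w (Ryw & Rzw)).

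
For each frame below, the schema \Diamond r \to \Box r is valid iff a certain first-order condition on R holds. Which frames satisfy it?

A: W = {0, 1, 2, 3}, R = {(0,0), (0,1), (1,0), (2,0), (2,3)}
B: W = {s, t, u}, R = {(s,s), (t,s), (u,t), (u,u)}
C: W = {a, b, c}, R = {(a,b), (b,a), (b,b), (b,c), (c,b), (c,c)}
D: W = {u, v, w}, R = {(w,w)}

Frame correspondent (Sahlqvist): \forall x \forall y \forall z (Rxy \wedge Rxz \to y = z) — i.e. partial functionality.
A: fails — 0 sees both 0 and 1.
B: fails — u sees both t and u.
C: fails — b sees both a and b.
D: holds.

D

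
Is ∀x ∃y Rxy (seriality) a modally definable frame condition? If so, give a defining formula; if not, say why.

The condition is seriality. A defining modal formula is □p → ◇p.
Suppose □p→◇p is valid. At any x set V(p)=W. Then □p at x, so ◇p at x, so x has a successor.

Yes — defined by □p → ◇p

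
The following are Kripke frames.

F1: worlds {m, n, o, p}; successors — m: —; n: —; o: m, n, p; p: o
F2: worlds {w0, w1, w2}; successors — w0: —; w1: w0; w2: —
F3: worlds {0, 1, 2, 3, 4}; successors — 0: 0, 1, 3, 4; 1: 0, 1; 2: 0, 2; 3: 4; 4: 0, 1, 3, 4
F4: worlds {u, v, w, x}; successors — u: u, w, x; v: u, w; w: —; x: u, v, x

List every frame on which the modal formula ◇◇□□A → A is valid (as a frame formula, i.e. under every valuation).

The schema corresponds to a generalized confluence (Geach) condition: ∀x ∀y (xR²y → ∃w (yR²w ∧ x = w)).
F1: fails — pR²m but no w with mR²w and p=w.
F2: satisfies the condition.
F3: fails — 2R²0 but no w with 0R²w and 2=w.
F4: fails — uR²w but no t with wR²t and u=t.
Valid on: F2.

F2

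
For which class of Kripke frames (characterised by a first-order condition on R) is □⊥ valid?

emptiness of R

□⊥ is valid iff no world has any successor (otherwise □⊥ fails at any world with one).
The converse is a direct semantic check.
Frame condition: ∀x ∀y ¬Rxy.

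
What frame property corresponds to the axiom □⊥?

emptiness of R

□⊥ is valid iff no world has any successor (otherwise □⊥ fails at any world with one).
The converse is a direct semantic check.
Frame condition: ∀x ∀y ¬Rxy.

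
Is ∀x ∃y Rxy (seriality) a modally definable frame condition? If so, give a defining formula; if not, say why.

Yes, by □q → ◇q

This is a Sahlqvist condition; the D axiom □q → ◇q defines it.
Suppose □q→◇q is valid. At any x set V(q)=W. Then □q at x, so ◇q at x, so x has a successor.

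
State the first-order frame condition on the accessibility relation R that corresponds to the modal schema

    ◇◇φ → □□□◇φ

∀x ∀y ∀z ((xR²y ∧ xR³z) → ∃w (y = w ∧ zRw))

This is a Sahlqvist (Geach-type) schema ◇^2□^0φ → □^3◇^1φ.
Minimal-valuation argument: fix x; take any y with xR^2y and any z with xR^3z. Set V(φ) to the set of worlds R-reachable from y in exactly 0 steps. Then □^0φ holds at y, so the antecedent holds at x; validity forces ◇^1φ at z, giving a w with zR^1w and yR^0w.
First-order correspondent: ∀x ∀y ∀z ((xR²y ∧ xR³z) → ∃w (y = w ∧ zRw)).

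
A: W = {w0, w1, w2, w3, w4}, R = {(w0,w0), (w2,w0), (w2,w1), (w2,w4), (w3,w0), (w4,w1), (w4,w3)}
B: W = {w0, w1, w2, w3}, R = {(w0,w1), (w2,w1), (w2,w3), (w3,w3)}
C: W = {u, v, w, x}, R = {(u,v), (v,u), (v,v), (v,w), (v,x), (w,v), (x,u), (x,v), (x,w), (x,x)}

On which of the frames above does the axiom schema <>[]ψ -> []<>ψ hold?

C

The schema corresponds to convergence: forall x forall y forall z (Rxy & Rxz -> exists w (Ryw & Rzw)).
A: fails — Rw2w4 and Rw2w1 but w4 and w1 have no common successor.
B: fails — Rw0w1 and Rw0w1 but w1 and w1 have no common successor.
C: satisfies the condition.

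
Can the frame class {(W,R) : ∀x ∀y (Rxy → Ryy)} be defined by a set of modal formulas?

Definable; □(□p → p) defines it

Yes: it is shift-reflexivity, defined by the T□ schema □(□p → p).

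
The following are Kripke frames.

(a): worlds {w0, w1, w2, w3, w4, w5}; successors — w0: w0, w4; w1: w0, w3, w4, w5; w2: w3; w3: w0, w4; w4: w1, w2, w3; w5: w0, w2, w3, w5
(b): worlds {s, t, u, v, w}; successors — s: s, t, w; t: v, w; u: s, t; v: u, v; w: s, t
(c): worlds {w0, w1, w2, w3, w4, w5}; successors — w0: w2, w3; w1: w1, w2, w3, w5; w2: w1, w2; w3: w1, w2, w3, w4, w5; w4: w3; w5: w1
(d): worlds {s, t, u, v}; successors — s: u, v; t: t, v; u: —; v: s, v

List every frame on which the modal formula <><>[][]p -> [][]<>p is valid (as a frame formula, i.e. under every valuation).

This is the axiom for a generalized confluence (Geach) condition; its first-order frame correspondent is forall x forall y forall z ((x R^2 y & x R^2 z) -> exists w (y R^2 w & zRw)).
(a): fails — w0R²w2, w0R²w2 but no w with w2R²w and w2Rw.
(b): holds.
(c): holds.
(d): fails — vR²s, vR²u but no w with sR²w and uRw.

(b), (c)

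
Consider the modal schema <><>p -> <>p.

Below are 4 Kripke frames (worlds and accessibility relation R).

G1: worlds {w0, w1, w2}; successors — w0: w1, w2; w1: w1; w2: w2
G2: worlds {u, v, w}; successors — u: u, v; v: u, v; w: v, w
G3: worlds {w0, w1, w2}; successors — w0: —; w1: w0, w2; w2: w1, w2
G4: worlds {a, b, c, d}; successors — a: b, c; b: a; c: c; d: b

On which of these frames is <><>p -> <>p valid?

G1

This is the axiom for transitivity; its first-order frame correspondent is forall x forall y forall z (Rxy & Ryz -> Rxz).
G1: satisfies the condition.
G2: fails — Rwv and Rvu but not Rwu.
G3: fails — Rw1w2 and Rw2w1 but not Rw1w1.
G4: fails — Rab and Rba but not Raa.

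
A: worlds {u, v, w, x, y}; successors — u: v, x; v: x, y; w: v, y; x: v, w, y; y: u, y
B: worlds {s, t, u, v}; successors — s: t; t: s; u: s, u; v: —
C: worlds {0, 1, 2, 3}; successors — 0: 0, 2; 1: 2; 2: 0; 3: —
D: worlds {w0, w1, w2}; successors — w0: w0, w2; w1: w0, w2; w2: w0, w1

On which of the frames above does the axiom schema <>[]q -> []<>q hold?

C, D

Frame correspondent (Sahlqvist): forall x forall y forall z (Rxy & Rxz -> exists w (Ryw & Rzw)) — i.e. convergence.
A: fails — Ryy and Ryu but y and u have no common successor.
B: fails — Rus and Ruu but s and u have no common successor.
C: condition met.
D: condition met.
Valid on: C, D.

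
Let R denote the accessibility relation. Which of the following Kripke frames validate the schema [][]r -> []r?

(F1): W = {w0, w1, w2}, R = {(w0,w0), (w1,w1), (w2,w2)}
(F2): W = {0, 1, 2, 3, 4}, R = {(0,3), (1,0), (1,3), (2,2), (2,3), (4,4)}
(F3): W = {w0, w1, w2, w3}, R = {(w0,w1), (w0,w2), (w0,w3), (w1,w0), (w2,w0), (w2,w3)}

(F1)

Frame correspondent (Sahlqvist): forall x forall y (Rxy -> exists z (Rxz & Rzy)) — i.e. density.
(F1): holds.
(F2): fails — R10 but no z with R1z and Rz0.
(F3): fails — Rw1w0 but no z with Rw1z and Rzw0.
Valid on: (F1).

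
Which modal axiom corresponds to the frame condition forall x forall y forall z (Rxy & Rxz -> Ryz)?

A defining formula is ◇r → □◇r (the 5 axiom).
Suppose ◇r→□◇r is valid. Take Rxy, Rxz and set V(r)={y}. Then ◇r at x, so □◇r at x, so ◇r at z, so some w with Rzw has r; w=y, i.e. Rzy. By symmetry of the argument, Ryz.

◇r → □◇r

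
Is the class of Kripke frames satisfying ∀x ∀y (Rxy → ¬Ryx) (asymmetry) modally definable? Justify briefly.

Any modally definable frame class is closed under surjective bounded morphisms.
The 5-cycle (worlds a,b,c,d,e with a→b→c→d→e→a) is asymmetric. Mapping every world to a single reflexive point • is a surjective bounded morphism, and the reflexive point is not asymmetric (R•• but asymmetry requires ¬R••).
So the class is not modally definable.

Not definable by any modal formula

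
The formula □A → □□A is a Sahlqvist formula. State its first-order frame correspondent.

Transitivity

Suppose □A→□□A is valid. Take Rxy, Ryz and set V(A)={w : Rxw}. Then □A at x, so □□A at x, so □A at y, so A at z, i.e. Rxz.
The converse is a direct semantic check.
So the correspondent is transitivity.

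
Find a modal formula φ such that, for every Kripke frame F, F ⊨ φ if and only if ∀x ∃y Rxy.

This is seriality; the standard corresponding axiom is D: □q → ◇q.
Suppose □q→◇q is valid. At any x set V(q)=W. Then □q at x, so ◇q at x, so x has a successor.

□q → ◇q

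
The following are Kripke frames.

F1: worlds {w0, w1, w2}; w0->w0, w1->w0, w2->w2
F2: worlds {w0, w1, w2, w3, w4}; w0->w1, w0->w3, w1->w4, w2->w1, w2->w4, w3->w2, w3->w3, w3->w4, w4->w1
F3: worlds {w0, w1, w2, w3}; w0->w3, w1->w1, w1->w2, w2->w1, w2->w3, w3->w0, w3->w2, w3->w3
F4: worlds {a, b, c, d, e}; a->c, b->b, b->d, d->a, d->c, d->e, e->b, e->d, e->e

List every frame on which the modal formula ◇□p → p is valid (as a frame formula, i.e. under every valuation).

F3

This is the axiom for symmetry; its first-order frame correspondent is ∀x ∀y (Rxy → Ryx).
F1: fails — Rw1w0 but not Rw0w1.
F2: fails — Rw2w4 but not Rw4w2.
F3: condition met.
F4: fails — Reb but not Rbe.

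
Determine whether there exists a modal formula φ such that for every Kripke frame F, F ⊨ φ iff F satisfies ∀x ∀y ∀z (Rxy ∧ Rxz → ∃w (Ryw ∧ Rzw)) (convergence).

Yes: it is convergence, defined by the .2 schema ◇□q → □◇q.
Suppose ◇□q→□◇q is valid. Take Rxy, Rxz and set V(q)={w : Ryw}. Then □q at y so ◇□q at x, so □◇q at x, so ◇q at z, giving w with Rzw and Ryw.

Yes — defined by ◇□q → □◇q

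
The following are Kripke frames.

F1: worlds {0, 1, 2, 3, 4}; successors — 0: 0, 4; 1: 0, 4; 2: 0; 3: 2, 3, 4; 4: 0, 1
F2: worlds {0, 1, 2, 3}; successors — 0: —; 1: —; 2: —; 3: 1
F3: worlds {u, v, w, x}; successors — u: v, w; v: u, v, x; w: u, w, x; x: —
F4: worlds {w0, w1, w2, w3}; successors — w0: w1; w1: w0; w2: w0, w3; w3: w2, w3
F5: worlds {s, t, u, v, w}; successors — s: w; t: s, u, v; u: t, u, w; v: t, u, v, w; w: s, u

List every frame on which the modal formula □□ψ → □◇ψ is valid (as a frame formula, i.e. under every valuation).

F1, F4, F5

Frame correspondent (Sahlqvist): ∀x ∀z (xRz → ∃w (xR²w ∧ zRw)) — i.e. a generalized confluence (Geach) condition.
F1: condition met.
F2: fails — 3R1 but no w with 3R²w and 1Rw.
F3: fails — vRx but no t with vR²t and xRt.
F4: condition met.
F5: condition met.
Valid on: F1, F4, F5.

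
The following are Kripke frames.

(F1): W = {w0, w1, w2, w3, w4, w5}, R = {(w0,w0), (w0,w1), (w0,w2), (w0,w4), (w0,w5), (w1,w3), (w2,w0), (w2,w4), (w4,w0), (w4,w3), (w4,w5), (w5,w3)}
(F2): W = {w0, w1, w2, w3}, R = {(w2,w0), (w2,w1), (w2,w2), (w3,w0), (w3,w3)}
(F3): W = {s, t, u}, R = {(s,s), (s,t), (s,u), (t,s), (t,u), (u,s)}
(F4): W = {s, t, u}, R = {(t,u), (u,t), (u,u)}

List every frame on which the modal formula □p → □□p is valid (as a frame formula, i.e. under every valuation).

Frame correspondent (Sahlqvist): ∀x ∀y ∀z (Rxy ∧ Ryz → Rxz) — i.e. transitivity.
(F1): fails — Rw0w4 and Rw4w3 but not Rw0w3.
(F2): holds.
(F3): fails — Rus and Rsu but not Ruu.
(F4): fails — Rtu and Rut but not Rtt.
Valid on: (F2).

(F2)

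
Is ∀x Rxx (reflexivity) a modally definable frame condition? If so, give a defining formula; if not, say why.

Yes: it is reflexivity, defined by the T schema □q → q.
Suppose □q→q is valid. At any x set V(q)={w : Rxw}. Then □q holds at x, so q holds at x, i.e. Rxx.

Definable; □q → q defines it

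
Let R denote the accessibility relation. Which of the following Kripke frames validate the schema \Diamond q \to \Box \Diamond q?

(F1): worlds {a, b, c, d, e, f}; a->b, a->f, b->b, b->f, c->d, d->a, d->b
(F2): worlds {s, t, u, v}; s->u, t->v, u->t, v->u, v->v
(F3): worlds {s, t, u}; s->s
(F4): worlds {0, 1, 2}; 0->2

This is the axiom for the Euclidean property; its first-order frame correspondent is \forall x \forall y \forall z (Rxy \wedge Rxz \to Ryz).
(F1): fails — Raf and Rab but not Rfb.
(F2): fails — Rsu and Rsu but not Ruu.
(F3): ✓.
(F4): fails — R02 and R02 but not R22.

(F3)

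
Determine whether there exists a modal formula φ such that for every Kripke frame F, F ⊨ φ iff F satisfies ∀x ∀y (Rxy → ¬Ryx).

Modal frame validity is preserved under surjective bounded morphisms.
The 4-cycle (worlds a,b,c,d with a→b→c→d→a) is asymmetric. Mapping every world to a single reflexive point • is a surjective bounded morphism, and the reflexive point is not asymmetric (R•• but asymmetry requires ¬R••).
So no modal formula (or set of formulas) defines exactly the asymmetric frames.

Not definable by any modal formula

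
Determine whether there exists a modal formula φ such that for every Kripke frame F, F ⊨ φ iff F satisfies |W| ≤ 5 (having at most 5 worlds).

Not modally definable

If a class were modally definable it would be closed under disjoint unions (Goldblatt–Thomason).
Any modal formula valid on each of 6 disjoint one-world frames is valid on their disjoint union (validity is preserved under disjoint unions). Each one-world frame has |W|=1≤5, but the union has |W|=6.
So the class is not modally definable.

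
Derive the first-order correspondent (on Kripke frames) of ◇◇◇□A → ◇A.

This is a Sahlqvist (Geach-type) schema ◇^3□^1A → □^0◇^1A.
Minimal-valuation argument: fix x; take any y with xR^3y and any z with xR^0z. Set V(A) to the set of worlds R-reachable from y in exactly 1 step. Then □^1A holds at y, so the antecedent holds at x; validity forces ◇^1A at z, giving a w with zR^1w and yR^1w.
First-order correspondent: ∀x ∀y (xR³y → ∃w (yRw ∧ xRw)).

∀x ∀y (xR³y → ∃w (yRw ∧ xRw))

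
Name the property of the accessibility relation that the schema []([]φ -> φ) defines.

Shift-reflexivity

This is the T□ axiom.
Its frame correspondent is shift-reflexivity — forall x forall y (Rxy -> Ryy).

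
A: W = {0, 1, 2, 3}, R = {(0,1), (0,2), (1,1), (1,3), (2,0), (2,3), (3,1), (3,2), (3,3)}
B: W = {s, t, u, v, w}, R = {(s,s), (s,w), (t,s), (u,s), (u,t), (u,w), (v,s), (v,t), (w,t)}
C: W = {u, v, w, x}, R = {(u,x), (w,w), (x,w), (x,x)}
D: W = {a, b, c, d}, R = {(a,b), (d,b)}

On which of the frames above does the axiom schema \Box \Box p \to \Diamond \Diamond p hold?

A, B

This is the axiom for a generalized confluence (Geach) condition; its first-order frame correspondent is \forall x \exists w (x R^2 w \wedge x R^2 w).
A: holds.
B: holds.
C: fails — at v but no t with vR²t and vR²t.
D: fails — at a but no w with aR²w and aR²w.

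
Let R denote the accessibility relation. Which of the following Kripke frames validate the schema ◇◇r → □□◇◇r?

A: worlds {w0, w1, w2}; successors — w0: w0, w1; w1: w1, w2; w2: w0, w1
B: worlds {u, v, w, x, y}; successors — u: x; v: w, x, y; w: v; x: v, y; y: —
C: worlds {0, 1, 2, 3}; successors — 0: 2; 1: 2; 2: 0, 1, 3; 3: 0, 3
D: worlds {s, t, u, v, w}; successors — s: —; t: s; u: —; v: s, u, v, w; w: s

Frame correspondent (Sahlqvist): ∀x ∀y ∀z ((xR²y ∧ xR²z) → ∃w (y = w ∧ zR²w)) — i.e. a generalized confluence (Geach) condition.
A: condition met.
B: fails — uR²v, uR²y but no t with v=t and yR²t.
C: fails — 0R²1, 0R²3 but no w with 1=w and 3R²w.
D: fails — vR²s, vR²s but no w* with s=w* and sR²w*.
Valid on: A.

A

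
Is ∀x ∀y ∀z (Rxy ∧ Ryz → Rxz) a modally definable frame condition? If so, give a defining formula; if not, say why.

Yes, by □r → □□r

Yes: it is transitivity, defined by the 4 schema □r → □□r.
Suppose □r→□□r is valid. Take Rxy, Ryz and set V(r)={w : Rxw}. Then □r at x, so □□r at x, so □r at y, so r at z, i.e. Rxz.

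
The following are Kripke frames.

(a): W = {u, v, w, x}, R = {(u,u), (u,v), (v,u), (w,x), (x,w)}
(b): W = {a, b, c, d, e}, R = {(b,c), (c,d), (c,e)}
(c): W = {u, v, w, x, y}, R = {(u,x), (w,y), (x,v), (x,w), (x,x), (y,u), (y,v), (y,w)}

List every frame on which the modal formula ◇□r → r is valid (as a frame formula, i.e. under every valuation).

The schema corresponds to symmetry: ∀x ∀y (Rxy → Ryx).
(a): holds.
(b): fails — Rbc but not Rcb.
(c): fails — Rxw but not Rwx.
Valid on: (a).

(a)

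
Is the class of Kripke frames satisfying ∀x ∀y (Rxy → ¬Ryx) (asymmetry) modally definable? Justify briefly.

Modal frame validity is preserved under surjective bounded morphisms.
The 3-cycle (worlds a,b,c with a→b→c→a) is asymmetric. Mapping every world to a single reflexive point • is a surjective bounded morphism, and the reflexive point is not asymmetric (R•• but asymmetry requires ¬R••).
So no modal formula (or set of formulas) defines exactly the asymmetric frames.

No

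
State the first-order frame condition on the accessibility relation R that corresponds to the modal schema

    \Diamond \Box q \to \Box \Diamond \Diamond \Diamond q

\forall x \forall y \forall z ((xRy \wedge xRz) \to \exists w (yRw \wedge z R^3 w))

This is a Sahlqvist (Geach-type) schema ◇^1□^1q → □^1◇^3q.
Minimal-valuation argument: fix x; take any y with xR^1y and any z with xR^1z. Set V(q) to the set of worlds R-reachable from y in exactly 1 step. Then □^1q holds at y, so the antecedent holds at x; validity forces ◇^3q at z, giving a w with zR^3w and yR^1w.
First-order correspondent: \forall x \forall y \forall z ((xRy \wedge xRz) \to \exists w (yRw \wedge z R^3 w)).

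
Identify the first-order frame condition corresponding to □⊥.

This schema is the Ver axiom.
Its frame correspondent is emptiness of R — ∀x ∀y ¬Rxy.

emptiness of R: ∀x ∀y ¬Rxy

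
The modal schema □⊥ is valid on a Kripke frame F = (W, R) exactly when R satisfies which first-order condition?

□⊥ is valid iff no world has any successor (otherwise □⊥ fails at any world with one).
Conversely, any frame satisfying ∀x ∀y ¬Rxy validates the schema.
Frame condition: ∀x ∀y ¬Rxy.

emptiness of R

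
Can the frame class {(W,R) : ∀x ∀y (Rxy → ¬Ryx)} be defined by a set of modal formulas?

If a class were modally definable it would be closed under surjective bounded morphisms (Goldblatt–Thomason).
The 4-cycle (worlds w0,w1,w2,w3 with w0→w1→w2→w3→w0) is asymmetric. Mapping every world to a single reflexive point • is a surjective bounded morphism, and the reflexive point is not asymmetric (R•• but asymmetry requires ¬R••).
So no modal formula (or set of formulas) defines exactly the asymmetric frames.

Not definable by any modal formula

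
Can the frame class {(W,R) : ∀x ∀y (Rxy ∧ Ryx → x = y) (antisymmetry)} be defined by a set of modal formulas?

Modal frame validity is preserved under surjective bounded morphisms.
The 4-cycle (worlds s,t,u,v with s→t→u→v→s) is antisymmetric. Sending even-indexed worlds to • and odd-indexed worlds to ∘ is a surjective bounded morphism onto the two-world frame with •↔∘, which is not antisymmetric.
Hence antisymmetry is not modally definable.

No — not modally definable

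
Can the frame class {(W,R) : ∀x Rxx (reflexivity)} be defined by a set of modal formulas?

The condition is reflexivity. A defining modal formula is □p → p.
Suppose □p→p is valid. At any x set V(p)={w : Rxw}. Then □p holds at x, so p holds at x, i.e. Rxx.

Definable; □p → p defines it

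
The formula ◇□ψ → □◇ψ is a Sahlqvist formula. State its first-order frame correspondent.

Suppose ◇□ψ→□◇ψ is valid. Take Rxy, Rxz and set V(ψ)={w : Ryw}. Then □ψ at y so ◇□ψ at x, so □◇ψ at x, so ◇ψ at z, giving w with Rzw and Ryw.
Conversely, any frame satisfying ∀x ∀y ∀z (Rxy ∧ Rxz → ∃w (Ryw ∧ Rzw)) validates the schema.
So the correspondent is convergence.

convergence: ∀x ∀y ∀z (Rxy ∧ Rxz → ∃w (Ryw ∧ Rzw))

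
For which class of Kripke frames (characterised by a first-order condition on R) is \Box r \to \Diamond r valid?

seriality

Suppose □r→◇r is valid. At any x set V(r)=W. Then □r at x, so ◇r at x, so x has a successor.
Conversely, any frame satisfying \forall x \exists y Rxy validates the schema.
Frame condition: \forall x \exists y Rxy.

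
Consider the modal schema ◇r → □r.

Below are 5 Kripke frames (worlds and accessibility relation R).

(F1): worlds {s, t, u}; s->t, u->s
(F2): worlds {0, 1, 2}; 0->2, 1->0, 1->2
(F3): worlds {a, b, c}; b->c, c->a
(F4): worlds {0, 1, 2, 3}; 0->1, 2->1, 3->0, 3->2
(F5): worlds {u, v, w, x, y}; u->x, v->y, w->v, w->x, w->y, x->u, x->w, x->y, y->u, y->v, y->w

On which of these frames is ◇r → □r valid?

The schema corresponds to partial functionality: ∀x ∀y ∀z (Rxy ∧ Rxz → y = z).
(F1): holds.
(F2): fails — 1 sees both 0 and 2.
(F3): holds.
(F4): fails — 3 sees both 0 and 2.
(F5): fails — w sees both v and x.
Valid on: (F1), (F3).

(F1), (F3)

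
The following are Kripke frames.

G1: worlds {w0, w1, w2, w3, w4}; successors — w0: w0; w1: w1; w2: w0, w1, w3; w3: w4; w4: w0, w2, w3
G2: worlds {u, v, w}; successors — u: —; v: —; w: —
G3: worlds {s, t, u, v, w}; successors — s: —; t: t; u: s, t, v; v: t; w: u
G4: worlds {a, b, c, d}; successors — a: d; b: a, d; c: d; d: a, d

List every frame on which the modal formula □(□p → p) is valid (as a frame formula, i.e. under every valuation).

G2

This is the axiom for shift-reflexivity; its first-order frame correspondent is ∀x ∀y (Rxy → Ryy).
G1: fails — Rw4w2 but not Rw2w2.
G2: ✓.
G3: fails — Ruv but not Rvv.
G4: fails — Rba but not Raa.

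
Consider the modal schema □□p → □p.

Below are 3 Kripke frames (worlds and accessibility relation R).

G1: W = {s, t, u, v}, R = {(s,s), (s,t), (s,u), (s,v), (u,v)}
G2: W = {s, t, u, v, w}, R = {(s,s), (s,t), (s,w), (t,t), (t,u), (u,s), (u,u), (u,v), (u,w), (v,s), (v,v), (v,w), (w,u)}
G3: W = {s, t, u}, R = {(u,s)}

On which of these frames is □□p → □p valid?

Frame correspondent (Sahlqvist): ∀x ∀y (Rxy → ∃z (Rxz ∧ Rzy)) — i.e. density.
G1: fails — Ruv but no z with Ruz and Rzv.
G2: condition met.
G3: fails — Rus but no z with Ruz and Rzs.
Valid on: G2.

G2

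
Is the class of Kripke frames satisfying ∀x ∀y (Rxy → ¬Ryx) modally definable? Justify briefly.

If a class were modally definable it would be closed under surjective bounded morphisms (Goldblatt–Thomason).
The 3-cycle (worlds w0,w1,w2 with w0→w1→w2→w0) is asymmetric. Mapping every world to a single reflexive point • is a surjective bounded morphism, and the reflexive point is not asymmetric (R•• but asymmetry requires ¬R••).
Hence asymmetry is not modally definable.

Not definable by any modal formula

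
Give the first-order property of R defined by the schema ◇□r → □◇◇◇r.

∀x ∀y ∀z ((xRy ∧ xRz) → ∃w (yRw ∧ zR³w))

This is a Sahlqvist (Geach-type) schema ◇^1□^1r → □^1◇^3r.
First-order correspondent: ∀x ∀y ∀z ((xRy ∧ xRz) → ∃w (yRw ∧ zR³w)).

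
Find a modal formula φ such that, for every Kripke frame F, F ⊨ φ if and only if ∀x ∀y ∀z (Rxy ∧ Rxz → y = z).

This is partial functionality; the standard corresponding axiom is CD: ◇q → □q.
Suppose ◇q→□q is valid. Take Rxy, Rxz and set V(q)={y}. Then ◇q at x, so □q at x, so q at z, i.e. z=y.

◇q → □q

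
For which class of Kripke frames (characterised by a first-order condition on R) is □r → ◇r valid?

seriality

Suppose □r→◇r is valid. At any x set V(r)=W. Then □r at x, so ◇r at x, so x has a successor.
The converse is a direct semantic check.
So the correspondent is seriality.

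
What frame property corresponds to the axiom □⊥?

□⊥ is valid iff no world has any successor (otherwise □⊥ fails at any world with one).

emptiness of R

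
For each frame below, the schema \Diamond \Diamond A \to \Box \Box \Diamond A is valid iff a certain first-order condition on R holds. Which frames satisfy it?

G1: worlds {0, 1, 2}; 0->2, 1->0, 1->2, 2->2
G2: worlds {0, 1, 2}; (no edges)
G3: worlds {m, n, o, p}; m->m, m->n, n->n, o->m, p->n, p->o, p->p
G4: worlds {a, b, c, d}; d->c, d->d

Frame correspondent (Sahlqvist): \forall x \forall y \forall z ((x R^2 y \wedge x R^2 z) \to \exists w (y = w \wedge zRw)) — i.e. a generalized confluence (Geach) condition.
G1: holds.
G2: holds.
G3: fails — mR²m, mR²n but no w with m=w and nRw.
G4: fails — dR²c, dR²c but no w with c=w and cRw.
Valid on: G1, G2.

G1, G2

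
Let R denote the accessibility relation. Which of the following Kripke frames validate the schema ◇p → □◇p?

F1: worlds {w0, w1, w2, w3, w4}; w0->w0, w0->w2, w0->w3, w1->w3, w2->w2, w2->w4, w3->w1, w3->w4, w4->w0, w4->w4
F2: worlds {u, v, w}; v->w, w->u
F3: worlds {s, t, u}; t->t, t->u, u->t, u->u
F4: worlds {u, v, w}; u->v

F3

The schema corresponds to the Euclidean property: ∀x ∀y ∀z (Rxy ∧ Rxz → Ryz).
F1: fails — Rw0w2 and Rw0w0 but not Rw2w0.
F2: fails — Rvw and Rvw but not Rww.
F3: satisfies the condition.
F4: fails — Ruv and Ruv but not Rvv.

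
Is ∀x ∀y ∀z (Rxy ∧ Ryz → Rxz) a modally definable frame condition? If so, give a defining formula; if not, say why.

This is a Sahlqvist condition; the 4 axiom □p → □□p defines it.

Yes, by □p → □□p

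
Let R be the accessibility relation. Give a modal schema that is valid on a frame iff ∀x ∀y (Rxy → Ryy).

□(□p → p)

The condition is shift-reflexivity. The T□ schema □(□p → p) defines it.
Suppose □(□p→p) is valid. Take Rxy and set V(p)={w : Ryw}. Then at y, □p holds; since □(□p→p) at x, □p→p at y, so p at y, i.e. Ryy.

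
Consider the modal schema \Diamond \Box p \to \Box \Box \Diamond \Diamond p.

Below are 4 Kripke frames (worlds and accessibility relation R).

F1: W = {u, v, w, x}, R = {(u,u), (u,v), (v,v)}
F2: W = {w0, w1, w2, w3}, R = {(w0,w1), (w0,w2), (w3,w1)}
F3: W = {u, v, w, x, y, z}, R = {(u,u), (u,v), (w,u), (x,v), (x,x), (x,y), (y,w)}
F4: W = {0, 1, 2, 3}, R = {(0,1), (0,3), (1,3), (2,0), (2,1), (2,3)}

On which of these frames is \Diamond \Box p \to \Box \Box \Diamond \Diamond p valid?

Frame correspondent (Sahlqvist): \forall x \forall y \forall z ((xRy \wedge x R^2 z) \to \exists w (yRw \wedge z R^2 w)) — i.e. a generalized confluence (Geach) condition.
F1: satisfies the condition.
F2: satisfies the condition.
F3: fails — uRu, uR²v but no t with uRt and vR²t.
F4: fails — 0R1, 0R²3 but no w with 1Rw and 3R²w.
Valid on: F1, F2.

F1, F2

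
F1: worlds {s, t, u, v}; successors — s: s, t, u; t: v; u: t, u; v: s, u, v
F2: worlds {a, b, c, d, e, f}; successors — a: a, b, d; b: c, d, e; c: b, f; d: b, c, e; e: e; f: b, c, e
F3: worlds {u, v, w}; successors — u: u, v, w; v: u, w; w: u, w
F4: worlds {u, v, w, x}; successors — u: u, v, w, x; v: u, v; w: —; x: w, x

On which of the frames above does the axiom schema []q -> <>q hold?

F1, F2, F3

The schema corresponds to seriality: forall x exists y Rxy.
F1: satisfies the condition.
F2: satisfies the condition.
F3: satisfies the condition.
F4: fails — world w has no successor.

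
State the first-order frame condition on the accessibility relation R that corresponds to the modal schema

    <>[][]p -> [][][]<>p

This is a Sahlqvist (Geach-type) schema ◇^1□^2p → □^3◇^1p.
Minimal-valuation argument: fix x; take any y with xR^1y and any z with xR^3z. Set V(p) to the set of worlds R-reachable from y in exactly 2 steps. Then □^2p holds at y, so the antecedent holds at x; validity forces ◇^1p at z, giving a w with zR^1w and yR^2w.
First-order correspondent: forall x forall y forall z ((xRy & x R^3 z) -> exists w (y R^2 w & zRw)).

forall x forall y forall z ((xRy & x R^3 z) -> exists w (y R^2 w & zRw))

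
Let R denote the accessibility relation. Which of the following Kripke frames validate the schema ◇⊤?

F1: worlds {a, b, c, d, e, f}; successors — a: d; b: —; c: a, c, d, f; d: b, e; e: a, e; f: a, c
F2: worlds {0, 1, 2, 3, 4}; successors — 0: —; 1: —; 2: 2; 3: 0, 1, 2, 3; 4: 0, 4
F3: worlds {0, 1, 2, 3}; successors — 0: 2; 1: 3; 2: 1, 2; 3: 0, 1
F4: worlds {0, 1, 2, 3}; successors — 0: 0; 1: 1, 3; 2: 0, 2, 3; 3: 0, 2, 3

F3, F4

The schema corresponds to seriality: ∀x ∃y Rxy.
F1: fails — world b has no successor.
F2: fails — world 0 has no successor.
F3: holds.
F4: holds.
Valid on: F3, F4.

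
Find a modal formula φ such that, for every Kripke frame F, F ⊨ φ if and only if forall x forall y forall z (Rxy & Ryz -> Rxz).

□r → □□r

The condition is transitivity. The 4 schema □r → □□r defines it.
Suppose □r→□□r is valid. Take Rxy, Ryz and set V(r)={w : Rxw}. Then □r at x, so □□r at x, so □r at y, so r at z, i.e. Rxz.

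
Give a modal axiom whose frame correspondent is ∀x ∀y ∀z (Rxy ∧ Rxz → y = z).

◇p → □p

The condition is partial functionality. The CD schema ◇p → □p defines it.
Suppose ◇p→□p is valid. Take Rxy, Rxz and set V(p)={y}. Then ◇p at x, so □p at x, so p at z, i.e. z=y.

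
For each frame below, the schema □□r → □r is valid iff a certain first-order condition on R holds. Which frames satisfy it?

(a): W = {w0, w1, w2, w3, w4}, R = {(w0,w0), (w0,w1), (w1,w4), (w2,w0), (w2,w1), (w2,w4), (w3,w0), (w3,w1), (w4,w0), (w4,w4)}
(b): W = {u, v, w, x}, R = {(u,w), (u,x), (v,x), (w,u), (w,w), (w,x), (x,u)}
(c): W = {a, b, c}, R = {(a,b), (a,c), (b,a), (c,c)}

(a)

Frame correspondent (Sahlqvist): ∀x ∀y (Rxy → ∃z (Rxz ∧ Rzy)) — i.e. density.
(a): condition met.
(b): fails — Rvx but no z with Rvz and Rzx.
(c): fails — Rab but no z with Raz and Rzb.
Valid on: (a).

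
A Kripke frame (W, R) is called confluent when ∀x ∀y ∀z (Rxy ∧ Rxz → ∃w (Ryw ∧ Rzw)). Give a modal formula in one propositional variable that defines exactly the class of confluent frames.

A defining formula is ◇□p → □◇p (the .2 axiom).

◇□p → □◇p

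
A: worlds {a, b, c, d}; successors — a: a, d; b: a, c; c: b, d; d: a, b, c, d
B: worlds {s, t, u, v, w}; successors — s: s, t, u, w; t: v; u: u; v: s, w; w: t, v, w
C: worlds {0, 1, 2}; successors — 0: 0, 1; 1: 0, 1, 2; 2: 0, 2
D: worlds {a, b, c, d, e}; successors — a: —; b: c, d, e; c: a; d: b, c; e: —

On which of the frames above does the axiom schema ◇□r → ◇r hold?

C

Frame correspondent (Sahlqvist): ∀x ∀y (xRy → ∃w (yRw ∧ xRw)) — i.e. a generalized confluence (Geach) condition.
A: fails — bRc but no w with cRw and bRw.
B: fails — sRt but no w* with tRw* and sRw*.
C: holds.
D: fails — bRc but no w with cRw and bRw.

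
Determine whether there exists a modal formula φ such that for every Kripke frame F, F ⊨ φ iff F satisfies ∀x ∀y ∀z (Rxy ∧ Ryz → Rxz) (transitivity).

Definable; □p → □□p defines it

This is a Sahlqvist condition; the 4 axiom □p → □□p defines it.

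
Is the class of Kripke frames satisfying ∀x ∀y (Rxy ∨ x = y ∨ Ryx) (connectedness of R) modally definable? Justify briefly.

No

Any modally definable frame class is closed under disjoint unions.
Take 4 disjoint single-world reflexive frames: each is trivially connected, but their disjoint union has 4 worlds with no edge between distinct components, so it is not connected.
So the class is not modally definable.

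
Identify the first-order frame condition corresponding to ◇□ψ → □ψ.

Replacing ψ by ¬ψ and contraposing gives the equivalent schema ◇ψ → □◇ψ.
Suppose ◇ψ→□◇ψ is valid. Take Rxy, Rxz and set V(ψ)={y}. Then ◇ψ at x, so □◇ψ at x, so ◇ψ at z, so some w with Rzw has ψ; w=y, i.e. Rzy. By symmetry of the argument, Ryz.

The Euclidean property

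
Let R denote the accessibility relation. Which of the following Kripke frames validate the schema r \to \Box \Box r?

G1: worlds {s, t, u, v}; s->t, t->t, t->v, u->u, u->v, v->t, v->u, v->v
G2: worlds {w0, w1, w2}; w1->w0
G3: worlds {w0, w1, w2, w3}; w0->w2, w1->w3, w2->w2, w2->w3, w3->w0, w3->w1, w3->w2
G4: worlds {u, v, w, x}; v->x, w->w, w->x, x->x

This is the axiom for a generalized confluence (Geach) condition; its first-order frame correspondent is \forall x \forall z (x R^2 z \to \exists w (x = w \wedge z = w)).
G1: fails — sR²t but s ≠ t.
G2: condition met.
G3: fails — w0R²w2 but w0 ≠ w2.
G4: fails — vR²x but v ≠ x.

G2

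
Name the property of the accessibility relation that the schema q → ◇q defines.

Replacing q by ¬q and contraposing gives the equivalent schema □q → q.
Suppose □q→q is valid. At any x set V(q)={w : Rxw}. Then □q holds at x, so q holds at x, i.e. Rxx.
Conversely, any frame satisfying ∀x Rxx validates the schema.
Frame condition: ∀x Rxx.

reflexivity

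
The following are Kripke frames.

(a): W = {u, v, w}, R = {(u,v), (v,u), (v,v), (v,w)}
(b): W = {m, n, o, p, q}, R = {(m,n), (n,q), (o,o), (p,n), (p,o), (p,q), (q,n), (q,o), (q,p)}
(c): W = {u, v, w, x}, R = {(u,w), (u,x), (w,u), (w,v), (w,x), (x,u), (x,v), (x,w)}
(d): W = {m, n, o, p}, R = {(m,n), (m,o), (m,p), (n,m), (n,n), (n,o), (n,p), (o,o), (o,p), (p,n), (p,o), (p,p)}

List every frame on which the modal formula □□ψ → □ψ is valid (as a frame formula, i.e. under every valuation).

This is the axiom for density; its first-order frame correspondent is ∀x ∀y (Rxy → ∃z (Rxz ∧ Rzy)).
(a): ✓.
(b): fails — Rqp but no z with Rqz and Rzp.
(c): ✓.
(d): ✓.
Valid on: (a), (c), (d).

(a), (c), (d)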